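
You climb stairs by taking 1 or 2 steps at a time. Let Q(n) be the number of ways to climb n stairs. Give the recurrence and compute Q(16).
Condition on the size of the last step (1 to 2): before it there were n-1, …, n-2 stairs climbed, and these cases are disjoint, so Q(n) = Q(n-1) + Q(n-2) (Fibonacci-type sequence).
Initial conditions by direct count (compositions of i into parts ≤ 2): Q(1) = 1; Q(2) = 2.
Iterating the recurrence: Q(3) = 3, Q(4) = 5, Q(5) = 8, Q(6) = 13, Q(7) = 21, Q(8) = 34, Q(9) = 55, Q(10) = 89, Q(11) = 144, Q(12) = 233, Q(13) = 377, Q(14) = 610, Q(15) = 987, Q(16) = 1597.

Q(n) = Q(n-1) + Q(n-2), Q(1) = 1, Q(2) = 2; Q(16) = 1597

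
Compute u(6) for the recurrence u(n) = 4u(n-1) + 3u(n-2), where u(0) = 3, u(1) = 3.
Computing the sequence terms:
3, 3, 21, 93, 435, 2019, 9381

9381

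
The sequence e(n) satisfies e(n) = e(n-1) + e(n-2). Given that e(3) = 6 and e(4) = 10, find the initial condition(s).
Work backwards using e(k) = e(k+2) - e(k+1):
e(2) = e(4) - e(3) = 10 - 6 = 4
e(1) = e(3) - e(2) = 6 - 4 = 2
e(0) = e(2) - e(1) = 4 - 2 = 2

e(0) = 2, e(1) = 2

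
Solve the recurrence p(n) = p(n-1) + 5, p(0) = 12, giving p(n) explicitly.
Recurrence: p(n) = p(n-1) + 5, initial: p(0) = 12.
Each step adds 5, so p(n) = p(0) + 5n = 5n + 12.

p(n) = 5n + 12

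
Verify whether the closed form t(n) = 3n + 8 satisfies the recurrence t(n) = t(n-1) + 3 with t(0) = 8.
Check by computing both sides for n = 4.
From the recurrence with t(0) = 8:
  t(0) = 8, t(1) = 11, t(2) = 14, t(3) = 17, t(4) = 20
  so the recurrence gives t(4) = 20.
From the proposed closed form t(n) = 3n + 8:
  t(4) = 20.
Both sides give 20 at n = 4, and the initial condition(s) match, so the closed form is consistent.

Yes, the closed form is correct.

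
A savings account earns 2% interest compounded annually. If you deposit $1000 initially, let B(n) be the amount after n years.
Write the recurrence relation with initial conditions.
Each year the balance grows by 2%, i.e. is multiplied by 1 + 2/100 = 1.02, so B(n) = 1.02 × B(n-1). The initial deposit gives B(0) = 1000.
Unrolling gives the closed form B(n) = 1000 × (1.02)ⁿ.

B(n) = 1.02 × B(n-1), B(0) = 1000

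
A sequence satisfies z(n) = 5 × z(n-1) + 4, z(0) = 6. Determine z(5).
Computing step by step:
z(0) = 6
z(1) = 5 × 6 + 4 = 34
z(2) = 5 × 34 + 4 = 174
z(3) = 5 × 174 + 4 = 874
z(4) = 5 × 874 + 4 = 4374
z(5) = 5 × 4374 + 4 = 21874

21874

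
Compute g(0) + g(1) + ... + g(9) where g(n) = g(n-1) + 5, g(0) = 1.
Computing the sequence terms: 1, 6, 11, 16, 21, 26, 31, 36, 41, 46
Adding these values together:

235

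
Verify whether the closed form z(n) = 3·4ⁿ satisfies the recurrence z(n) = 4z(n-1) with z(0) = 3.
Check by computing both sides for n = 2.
From the recurrence with z(0) = 3:
  z(0) = 3, z(1) = 12, z(2) = 48
  so the recurrence gives z(2) = 48.
From the proposed closed form z(n) = 3·4ⁿ:
  z(2) = 48.
Both sides give 48 at n = 2, and the initial condition(s) match, so the closed form is consistent.

Yes, the closed form is correct.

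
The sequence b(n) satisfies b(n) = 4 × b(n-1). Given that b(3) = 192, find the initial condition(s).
In general b(n) = 4ⁿ · b(0). At n = 3: b(0) = b(3) / 4^3 = 192 / 64 = 3.

b(0) = 3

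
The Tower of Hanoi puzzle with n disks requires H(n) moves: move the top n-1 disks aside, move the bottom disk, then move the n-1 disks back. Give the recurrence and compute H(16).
Moving n disks = move the top n-1 disks aside (H(n-1) moves) + move the largest disk (1 move) + move the n-1 disks back on top (H(n-1) moves), so H(n) = 2H(n-1) + 1, with H(1) = 1 (a single disk takes one move).
First terms: 1, 3, 7, 15, 31, 63, … — each is one less than a power of 2. Indeed H(n) + 1 = 2(H(n-1) + 1) with H(1) + 1 = 2, so H(n) + 1 = 2ⁿ and H(n) = 2ⁿ - 1.
Hence H(16) = 2^16 - 1 = 65536 - 1 = 65535.

H(n) = 2H(n-1) + 1, H(1) = 1; H(16) = 65535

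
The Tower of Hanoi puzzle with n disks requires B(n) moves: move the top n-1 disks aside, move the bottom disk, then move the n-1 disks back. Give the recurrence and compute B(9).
Moving n disks = move the top n-1 disks aside (B(n-1) moves) + move the largest disk (1 move) + move the n-1 disks back on top (B(n-1) moves), so B(n) = 2B(n-1) + 1, with B(1) = 1 (a single disk takes one move).
First terms: 1, 3, 7, 15, 31, 63, … — each is one less than a power of 2. Indeed B(n) + 1 = 2(B(n-1) + 1) with B(1) + 1 = 2, so B(n) + 1 = 2ⁿ and B(n) = 2ⁿ - 1.
Hence B(9) = 2^9 - 1 = 512 - 1 = 511.

B(n) = 2B(n-1) + 1, B(1) = 1; B(9) = 511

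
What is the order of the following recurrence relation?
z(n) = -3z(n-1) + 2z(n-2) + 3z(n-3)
The order is the largest lag k for which z(n-k) appears. Here the deepest term is z(n-3), so the order is 3.

Order 3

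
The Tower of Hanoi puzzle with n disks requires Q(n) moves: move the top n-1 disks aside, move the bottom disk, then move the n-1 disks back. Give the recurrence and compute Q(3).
Moving n disks = move the top n-1 disks aside (Q(n-1) moves) + move the largest disk (1 move) + move the n-1 disks back on top (Q(n-1) moves), so Q(n) = 2Q(n-1) + 1, with Q(1) = 1 (a single disk takes one move).
First terms: 1, 3, 7, … — each is one less than a power of 2. Indeed Q(n) + 1 = 2(Q(n-1) + 1) with Q(1) + 1 = 2, so Q(n) + 1 = 2ⁿ and Q(n) = 2ⁿ - 1.
Hence Q(3) = 2^3 - 1 = 8 - 1 = 7.

Q(n) = 2Q(n-1) + 1, Q(1) = 1; Q(3) = 7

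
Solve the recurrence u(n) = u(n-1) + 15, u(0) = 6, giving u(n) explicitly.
Recurrence: u(n) = u(n-1) + 15, initial: u(0) = 6.
Each step adds 15, so u(n) = u(0) + 15n = 15n + 6.

u(n) = 15n + 6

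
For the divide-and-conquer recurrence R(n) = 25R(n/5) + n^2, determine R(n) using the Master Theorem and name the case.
Master Theorem template: R(n) = a·R(n/b) + f(n).
Here: a=25, b=5, f(n)=n^2
Compute log_b(a) = log_5(25) = 2.
f(n) = n^2 = Θ(n^2). Case 2: R(n) = Θ(n^2 log n).

Case 2: R(n) = Θ(n^2 log n)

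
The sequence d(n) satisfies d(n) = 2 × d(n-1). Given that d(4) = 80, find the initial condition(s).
In general d(n) = 2ⁿ · d(0). At n = 4: d(0) = d(4) / 2^4 = 80 / 16 = 5.

d(0) = 5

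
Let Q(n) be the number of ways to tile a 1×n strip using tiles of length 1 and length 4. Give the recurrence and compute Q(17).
Condition on the last tile: it has length 1 (leaving a 1×(n-1) strip) or length 4 (leaving a 1×(n-4) strip), so Q(n) = Q(n-1) + Q(n-4) (order-4 linear recurrence).
For 0 ≤ i < 4 only unit tiles fit, so Q(i) = 1.
Iterating the recurrence: Q(4) = 2, Q(5) = 3, Q(6) = 4, Q(7) = 5, Q(8) = 7, Q(9) = 10, Q(10) = 14, Q(11) = 19, Q(12) = 26, Q(13) = 36, Q(14) = 50, Q(15) = 69, Q(16) = 95, Q(17) = 131.

Q(n) = Q(n-1) + Q(n-4), with Q(i) = 1 for 0 ≤ i < 4; Q(17) = 131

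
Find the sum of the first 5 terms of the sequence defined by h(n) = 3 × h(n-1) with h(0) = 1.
Computing the sequence terms: 1, 3, 9, 27, 81
Adding these values together:

121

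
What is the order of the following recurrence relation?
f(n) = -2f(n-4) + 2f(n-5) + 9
The order is the largest lag k for which f(n-k) appears. Here the deepest term is f(n-5) (the 9 term is non-homogeneous and does not affect the order), so the order is 5.

Order 5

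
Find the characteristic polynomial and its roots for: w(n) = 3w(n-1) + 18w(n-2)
Substitute w(n) = rⁿ and divide through by rⁿ⁻²: r² - 3r - 18 = 0
Factor: (r - 6)(r + 3) = 0, so r = 6, -3.
General solution: w(n) = A·6ⁿ + B·(-3)ⁿ

Characteristic: r² - 3r - 18 = 0, Roots: r = 6, -3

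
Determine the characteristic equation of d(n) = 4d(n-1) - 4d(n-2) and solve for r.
Substitute d(n) = rⁿ and divide through by rⁿ⁻²: r² - 4r + 4 = 0
Factor: (r - 2)² = 0, so r = 2 (double root).
General solution: d(n) = (A + Bn)·2ⁿ

Characteristic: r² - 4r + 4 = 0, Roots: r = 2 (double root)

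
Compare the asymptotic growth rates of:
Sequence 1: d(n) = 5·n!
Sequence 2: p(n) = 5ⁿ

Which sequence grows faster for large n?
Comparing growth rates:
Growth-rate hierarchy: log n ≺ any polynomial ≺ any exponential cⁿ (c>1) ≺ n! ≺ nⁿ.
factorial dominates exponential base 5 asymptotically.

d(n) grows faster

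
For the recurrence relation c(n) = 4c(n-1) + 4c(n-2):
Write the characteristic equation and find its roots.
Substitute c(n) = rⁿ and divide through by rⁿ⁻²: r² - 4r - 4 = 0
Discriminant: 4² + 4·4 = 32, not a perfect square, so by the quadratic formula r = (4 ± √32)/2.
General solution: c(n) = A·r₁ⁿ + B·r₂ⁿ where r₁,r₂ = (4 ± √32)/2

Characteristic: r² - 4r - 4 = 0, Roots: r = (4 ± √32)/2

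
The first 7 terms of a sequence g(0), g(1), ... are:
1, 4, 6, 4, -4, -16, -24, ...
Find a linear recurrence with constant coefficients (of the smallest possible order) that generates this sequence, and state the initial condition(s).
Look for the lowest-order linear relation among consecutive terms.
Observation: g(n) - 2·g(n-1) - (-2)·g(n-2) = 0 holds for the shown terms, and no order-1 relation g(n) = α·g(n-1) + β fits.
Check at n=3: 2·6 + (-2)·4 = 4. ✓

g(n) = 2g(n-1) - 2g(n-2), g(0) = 1, g(1) = 4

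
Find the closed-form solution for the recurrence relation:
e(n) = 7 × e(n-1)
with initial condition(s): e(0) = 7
Recurrence: e(n) = 7 × e(n-1), initial: e(0) = 7.
Each term is 7 times the previous, so this is geometric with ratio 7. After n steps: e(n) = e(0)·7ⁿ = 7·7ⁿ.

e(n) = 7·7ⁿ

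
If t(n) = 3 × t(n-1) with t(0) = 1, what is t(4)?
Computing step by step:
t(0) = 1
t(1) = 3 × 1 = 3
t(2) = 3 × 3 = 9
t(3) = 3 × 9 = 27
t(4) = 3 × 27 = 81

81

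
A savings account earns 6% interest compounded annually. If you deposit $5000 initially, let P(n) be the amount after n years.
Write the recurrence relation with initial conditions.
Each year the balance grows by 6%, i.e. is multiplied by 1 + 6/100 = 1.06, so P(n) = 1.06 × P(n-1). The initial deposit gives P(0) = 5000.
Unrolling gives the closed form P(n) = 5000 × (1.06)ⁿ.

P(n) = 1.06 × P(n-1), P(0) = 5000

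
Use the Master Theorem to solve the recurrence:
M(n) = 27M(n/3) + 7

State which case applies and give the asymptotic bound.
Master Theorem template: M(n) = a·M(n/b) + f(n).
Here: a=27, b=3, f(n)=7
Compute log_b(a) = log_3(27) = 3.
f(n) = 7 = O(n^(3-ε)) with ε = 3. Case 1: M(n) = Θ(n^log_b(a)) = Θ(n^3).

Case 1: M(n) = Θ(n^3)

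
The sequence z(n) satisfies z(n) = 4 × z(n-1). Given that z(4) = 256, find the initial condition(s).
In general z(n) = 4ⁿ · z(0). At n = 4: z(0) = z(4) / 4^4 = 256 / 256 = 1.

z(0) = 1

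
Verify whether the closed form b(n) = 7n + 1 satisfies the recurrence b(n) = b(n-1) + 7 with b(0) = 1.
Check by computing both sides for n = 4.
From the recurrence with b(0) = 1:
  b(0) = 1, b(1) = 8, b(2) = 15, b(3) = 22, b(4) = 29
  so the recurrence gives b(4) = 29.
From the proposed closed form b(n) = 7n + 1:
  b(4) = 29.
Both sides give 29 at n = 4, and the initial condition(s) match, so the closed form is consistent.

Yes, the closed form is correct.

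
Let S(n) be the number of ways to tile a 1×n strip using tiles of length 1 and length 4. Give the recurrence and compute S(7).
Condition on the last tile: it has length 1 (leaving a 1×(n-1) strip) or length 4 (leaving a 1×(n-4) strip), so S(n) = S(n-1) + S(n-4) (order-4 linear recurrence).
For 0 ≤ i < 4 only unit tiles fit, so S(i) = 1.
Iterating the recurrence: S(4) = 2, S(5) = 3, S(6) = 4, S(7) = 5.

S(n) = S(n-1) + S(n-4), with S(i) = 1 for 0 ≤ i < 4; S(7) = 5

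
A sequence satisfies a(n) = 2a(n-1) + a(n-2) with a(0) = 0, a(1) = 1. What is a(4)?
Computing the sequence terms:
0, 1, 2, 5, 12

12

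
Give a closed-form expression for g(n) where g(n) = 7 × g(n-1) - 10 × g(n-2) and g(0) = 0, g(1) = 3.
Recurrence: g(n) = 7 × g(n-1) - 10 × g(n-2), initial: g(0) = 0, g(1) = 3.
Characteristic equation: r² - 7r + 10 = 0, which factors as (r - 5)(r - 2) = 0, so r = 5, 2. General solution g(n) = A·5ⁿ + B·2ⁿ. From g(0) = 0: A + B = 0. From g(1) = 3: 5A + 2B = 3. Solving gives A = 1, B = -1.

g(n) = 5ⁿ - 2ⁿ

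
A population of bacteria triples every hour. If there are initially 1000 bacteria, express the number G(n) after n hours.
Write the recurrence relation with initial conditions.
Each hour multiplies the count by 3, so the count after n hours depends only on the count after n-1 hours: G(n) = 3 × G(n-1). The starting count gives G(0) = 1000.
Unrolling n times gives the closed form G(n) = 1000 × 3ⁿ.

G(n) = 3 × G(n-1), G(0) = 1000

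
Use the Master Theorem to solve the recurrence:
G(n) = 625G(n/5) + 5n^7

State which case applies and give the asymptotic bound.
Master Theorem template: G(n) = a·G(n/b) + f(n).
Here: a=625, b=5, f(n)=5n^7
Compute log_b(a) = log_5(625) = 4.
f(n) = 5n^7 = Ω(n^(4+ε)) with ε = 3, and the regularity condition holds (a·f(n/b) = (a/b^7)·f(n) with a/b^7 = 5^-3 < 1). Case 3: G(n) = Θ(f(n)) = Θ(n^7).

Case 3: G(n) = Θ(n^7)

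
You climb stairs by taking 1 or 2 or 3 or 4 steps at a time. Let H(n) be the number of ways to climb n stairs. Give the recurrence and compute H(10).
Condition on the size of the last step (1 to 4): before it there were n-1, …, n-4 stairs climbed, and these cases are disjoint, so H(n) = H(n-1) + H(n-2) + H(n-3) + H(n-4) (order-4 linear recurrence).
Initial conditions by direct count (compositions of i into parts ≤ 4): H(1) = 1; H(2) = 2; H(3) = 4; H(4) = 8.
Iterating the recurrence: H(5) = 15, H(6) = 29, H(7) = 56, H(8) = 108, H(9) = 208, H(10) = 401.

H(n) = H(n-1) + H(n-2) + H(n-3) + H(n-4), H(1) = 1, H(2) = 2, H(3) = 4, H(4) = 8; H(10) = 401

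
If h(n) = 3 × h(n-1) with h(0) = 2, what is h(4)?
Computing step by step:
h(0) = 2
h(1) = 3 × 2 = 6
h(2) = 3 × 6 = 18
h(3) = 3 × 18 = 54
h(4) = 3 × 54 = 162

162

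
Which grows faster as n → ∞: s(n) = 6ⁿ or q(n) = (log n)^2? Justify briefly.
Comparing growth rates:
Growth-rate hierarchy: log n ≺ any polynomial ≺ any exponential cⁿ (c>1) ≺ n! ≺ nⁿ.
exponential base 6 dominates polylogarithmic (log n)^2 asymptotically.

s(n) grows faster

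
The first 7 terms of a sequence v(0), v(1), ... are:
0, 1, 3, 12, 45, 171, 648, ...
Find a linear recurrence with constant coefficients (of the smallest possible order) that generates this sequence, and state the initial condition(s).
Look for the lowest-order linear relation among consecutive terms.
Observation: v(n) - 3·v(n-1) - (3)·v(n-2) = 0 holds for the shown terms, and no order-1 relation v(n) = α·v(n-1) + β fits.
Check at n=3: 3·3 + (3)·1 = 12. ✓

v(n) = 3v(n-1) + 3v(n-2), v(0) = 0, v(1) = 1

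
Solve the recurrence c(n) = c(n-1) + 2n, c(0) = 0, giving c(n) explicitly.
Recurrence: c(n) = c(n-1) + 2n, initial: c(0) = 0.
Telescoping: c(n) = c(0) + 2·Σᵢ₌₁ⁿ i = 0 + 2·n(n+1)/2.

c(n) = 2·n(n+1)/2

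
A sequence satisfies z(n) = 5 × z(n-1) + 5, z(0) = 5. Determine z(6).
Computing step by step:
z(0) = 5
z(1) = 5 × 5 + 5 = 30
z(2) = 5 × 30 + 5 = 155
z(3) = 5 × 155 + 5 = 780
z(4) = 5 × 780 + 5 = 3905
z(5) = 5 × 3905 + 5 = 19530
z(6) = 5 × 19530 + 5 = 97655

97655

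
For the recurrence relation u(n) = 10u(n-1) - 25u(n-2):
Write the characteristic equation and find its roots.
Substitute u(n) = rⁿ and divide through by rⁿ⁻²: r² - 10r + 25 = 0
Factor: (r - 5)² = 0, so r = 5 (double root).
General solution: u(n) = (A + Bn)·5ⁿ

Characteristic: r² - 10r + 25 = 0, Roots: r = 5 (double root)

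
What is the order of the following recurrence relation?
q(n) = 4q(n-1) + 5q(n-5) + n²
The order is the largest lag k for which q(n-k) appears. Here the deepest term is q(n-5) (the n² term is non-homogeneous and does not affect the order), so the order is 5.

Order 5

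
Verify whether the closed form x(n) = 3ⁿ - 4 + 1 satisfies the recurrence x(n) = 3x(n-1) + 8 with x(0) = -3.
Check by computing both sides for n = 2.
From the recurrence with x(0) = -3:
  x(0) = -3, x(1) = -1, x(2) = 5
  so the recurrence gives x(2) = 5.
From the proposed closed form x(n) = 3ⁿ - 4 + 1:
  x(2) = 6.
The recurrence gives 5 but the closed form gives 6, so the closed form does not satisfy the recurrence.

No, the closed form is incorrect.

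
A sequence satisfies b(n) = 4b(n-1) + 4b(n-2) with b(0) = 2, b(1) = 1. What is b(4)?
Computing the sequence terms:
2, 1, 12, 52, 256

256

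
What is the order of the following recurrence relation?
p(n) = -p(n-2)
The order is the largest lag k for which p(n-k) appears. Here the deepest term is p(n-2), so the order is 2.

Order 2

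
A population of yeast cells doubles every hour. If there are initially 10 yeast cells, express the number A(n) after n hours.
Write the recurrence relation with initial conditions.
Each hour multiplies the count by 2, so the count after n hours depends only on the count after n-1 hours: A(n) = 2 × A(n-1). The starting count gives A(0) = 10.
Unrolling n times gives the closed form A(n) = 10 × 2ⁿ.

A(n) = 2 × A(n-1), A(0) = 10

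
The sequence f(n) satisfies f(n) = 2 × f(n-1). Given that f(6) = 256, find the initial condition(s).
In general f(n) = 2ⁿ · f(0). At n = 6: f(0) = f(6) / 2^6 = 256 / 64 = 4.

f(0) = 4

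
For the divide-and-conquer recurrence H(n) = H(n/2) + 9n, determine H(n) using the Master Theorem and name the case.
Master Theorem template: H(n) = a·H(n/b) + f(n).
Here: a=1, b=2, f(n)=9n
Compute log_b(a) = log_2(1) = 0.
f(n) = 9n = Ω(n^(0+ε)) with ε = 1, and the regularity condition holds (a·f(n/b) = (a/b^1)·f(n) with a/b^1 = 2^-1 < 1). Case 3: H(n) = Θ(f(n)) = Θ(n).

Case 3: H(n) = Θ(n)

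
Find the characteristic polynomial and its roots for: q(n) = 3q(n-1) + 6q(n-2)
Substitute q(n) = rⁿ and divide through by rⁿ⁻²: r² - 3r - 6 = 0
Discriminant: 3² + 4·6 = 33, not a perfect square, so by the quadratic formula r = (3 ± √33)/2.
General solution: q(n) = A·r₁ⁿ + B·r₂ⁿ where r₁,r₂ = (3 ± √33)/2

Characteristic: r² - 3r - 6 = 0, Roots: r = (3 ± √33)/2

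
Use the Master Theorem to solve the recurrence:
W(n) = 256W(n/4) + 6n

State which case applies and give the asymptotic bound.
Master Theorem template: W(n) = a·W(n/b) + f(n).
Here: a=256, b=4, f(n)=6n
Compute log_b(a) = log_4(256) = 4.
f(n) = 6n = O(n^(4-ε)) with ε = 3. Case 1: W(n) = Θ(n^log_b(a)) = Θ(n^4).

Case 1: W(n) = Θ(n^4)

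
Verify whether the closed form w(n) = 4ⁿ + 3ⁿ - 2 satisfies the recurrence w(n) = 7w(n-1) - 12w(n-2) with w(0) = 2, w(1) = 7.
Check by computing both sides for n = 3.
From the recurrence with w(0) = 2, w(1) = 7:
  w(0) = 2, w(1) = 7, w(2) = 25, w(3) = 91
  so the recurrence gives w(3) = 91.
From the proposed closed form w(n) = 4ⁿ + 3ⁿ - 2:
  w(3) = 89.
The recurrence gives 91 but the closed form gives 89, so the closed form does not satisfy the recurrence.

No, the closed form is incorrect.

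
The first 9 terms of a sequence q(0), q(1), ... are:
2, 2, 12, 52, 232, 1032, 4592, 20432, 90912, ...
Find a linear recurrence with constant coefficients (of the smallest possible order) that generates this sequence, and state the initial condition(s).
Look for the lowest-order linear relation among consecutive terms.
Observation: q(n) - 4·q(n-1) - (2)·q(n-2) = 0 holds for the shown terms, and no order-1 relation q(n) = α·q(n-1) + β fits.
Check at n=3: 4·12 + (2)·2 = 52. ✓

q(n) = 4q(n-1) + 2q(n-2), q(0) = 2, q(1) = 2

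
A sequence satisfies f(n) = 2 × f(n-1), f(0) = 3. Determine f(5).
Computing step by step:
f(0) = 3
f(1) = 2 × 3 = 6
f(2) = 2 × 6 = 12
f(3) = 2 × 12 = 24
f(4) = 2 × 24 = 48
f(5) = 2 × 48 = 96

96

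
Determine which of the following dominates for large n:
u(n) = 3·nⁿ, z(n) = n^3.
Comparing growth rates:
Growth-rate hierarchy: log n ≺ any polynomial ≺ any exponential cⁿ (c>1) ≺ n! ≺ nⁿ.
super-exponential nⁿ dominates polynomial degree 3 asymptotically.

u(n) grows faster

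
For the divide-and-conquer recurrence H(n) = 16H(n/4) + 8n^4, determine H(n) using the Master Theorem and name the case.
Master Theorem template: H(n) = a·H(n/b) + f(n).
Here: a=16, b=4, f(n)=8n^4
Compute log_b(a) = log_4(16) = 2.
f(n) = 8n^4 = Ω(n^(2+ε)) with ε = 2, and the regularity condition holds (a·f(n/b) = (a/b^4)·f(n) with a/b^4 = 4^-2 < 1). Case 3: H(n) = Θ(f(n)) = Θ(n^4).

Case 3: H(n) = Θ(n^4)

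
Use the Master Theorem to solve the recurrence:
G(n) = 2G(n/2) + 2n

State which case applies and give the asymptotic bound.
Master Theorem template: G(n) = a·G(n/b) + f(n).
Here: a=2, b=2, f(n)=2n
Compute log_b(a) = log_2(2) = 1.
f(n) = 2n = Θ(n). Case 2: G(n) = Θ(n log n).

Case 2: G(n) = Θ(n log n)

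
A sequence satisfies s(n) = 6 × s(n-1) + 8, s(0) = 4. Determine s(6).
Computing step by step:
s(0) = 4
s(1) = 6 × 4 + 8 = 32
s(2) = 6 × 32 + 8 = 200
s(3) = 6 × 200 + 8 = 1208
s(4) = 6 × 1208 + 8 = 7256
s(5) = 6 × 7256 + 8 = 43544
s(6) = 6 × 43544 + 8 = 261272

261272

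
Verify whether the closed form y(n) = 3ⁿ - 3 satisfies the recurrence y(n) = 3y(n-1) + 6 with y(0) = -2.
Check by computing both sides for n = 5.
From the recurrence with y(0) = -2:
  y(0) = -2, y(1) = 0, y(2) = 6, y(3) = 24, y(4) = 78, y(5) = 240
  so the recurrence gives y(5) = 240.
From the proposed closed form y(n) = 3ⁿ - 3:
  y(5) = 240.
Both sides give 240 at n = 5, and the initial condition(s) match, so the closed form is consistent.

Yes, the closed form is correct.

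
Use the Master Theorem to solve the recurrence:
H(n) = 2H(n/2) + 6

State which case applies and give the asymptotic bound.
Master Theorem template: H(n) = a·H(n/b) + f(n).
Here: a=2, b=2, f(n)=6
Compute log_b(a) = log_2(2) = 1.
f(n) = 6 = O(n^(1-ε)) with ε = 1. Case 1: H(n) = Θ(n^log_b(a)) = Θ(n).

Case 1: H(n) = Θ(n)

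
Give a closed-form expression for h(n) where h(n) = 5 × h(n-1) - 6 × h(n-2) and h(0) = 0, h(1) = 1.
Recurrence: h(n) = 5 × h(n-1) - 6 × h(n-2), initial: h(0) = 0, h(1) = 1.
Characteristic equation: r² - 5r + 6 = 0, which factors as (r - 3)(r - 2) = 0, so r = 3, 2. General solution h(n) = A·3ⁿ + B·2ⁿ. From h(0) = 0: A + B = 0. From h(1) = 1: 3A + 2B = 1. Solving gives A = 1, B = -1.

h(n) = 3ⁿ - 2ⁿ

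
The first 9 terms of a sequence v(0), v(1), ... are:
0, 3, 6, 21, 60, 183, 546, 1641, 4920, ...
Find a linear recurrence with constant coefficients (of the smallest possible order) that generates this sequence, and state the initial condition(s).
Look for the lowest-order linear relation among consecutive terms.
Observation: v(n) - 2·v(n-1) - (3)·v(n-2) = 0 holds for the shown terms, and no order-1 relation v(n) = α·v(n-1) + β fits.
Check at n=3: 2·6 + (3)·3 = 21. ✓

v(n) = 2v(n-1) + 3v(n-2), v(0) = 0, v(1) = 3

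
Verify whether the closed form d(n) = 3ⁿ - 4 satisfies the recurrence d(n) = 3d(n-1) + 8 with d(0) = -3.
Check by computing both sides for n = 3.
From the recurrence with d(0) = -3:
  d(0) = -3, d(1) = -1, d(2) = 5, d(3) = 23
  so the recurrence gives d(3) = 23.
From the proposed closed form d(n) = 3ⁿ - 4:
  d(3) = 23.
Both sides give 23 at n = 3, and the initial condition(s) match, so the closed form is consistent.

Yes, the closed form is correct.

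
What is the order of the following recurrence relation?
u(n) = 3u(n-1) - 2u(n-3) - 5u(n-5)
The order is the largest lag k for which u(n-k) appears. Here the deepest term is u(n-5), so the order is 5.

Order 5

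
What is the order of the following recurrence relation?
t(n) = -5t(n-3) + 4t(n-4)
The order is the largest lag k for which t(n-k) appears. Here the deepest term is t(n-4), so the order is 4.

Order 4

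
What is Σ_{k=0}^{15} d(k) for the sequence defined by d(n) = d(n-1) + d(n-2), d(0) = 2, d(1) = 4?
Computing the sequence terms: 2, 4, 6, 10, 16, 26, 42, 68, 110, 178, 288, 466, 754, 1220, 1974, 3194
Adding these values together:

8358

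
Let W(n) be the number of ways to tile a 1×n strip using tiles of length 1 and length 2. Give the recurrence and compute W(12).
Condition on the last tile: it has length 1 (leaving a 1×(n-1) strip) or length 2 (leaving a 1×(n-2) strip), so W(n) = W(n-1) + W(n-2) (order-2 linear recurrence).
For 0 ≤ i < 2 only unit tiles fit, so W(i) = 1.
Iterating the recurrence: W(2) = 2, W(3) = 3, W(4) = 5, W(5) = 8, W(6) = 13, W(7) = 21, W(8) = 34, W(9) = 55, W(10) = 89, W(11) = 144, W(12) = 233.

W(n) = W(n-1) + W(n-2), with W(i) = 1 for 0 ≤ i < 2; W(12) = 233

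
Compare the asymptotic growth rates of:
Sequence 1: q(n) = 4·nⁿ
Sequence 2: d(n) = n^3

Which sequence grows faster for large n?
Comparing growth rates:
Growth-rate hierarchy: log n ≺ any polynomial ≺ any exponential cⁿ (c>1) ≺ n! ≺ nⁿ.
super-exponential nⁿ dominates polynomial degree 3 asymptotically.

q(n) grows faster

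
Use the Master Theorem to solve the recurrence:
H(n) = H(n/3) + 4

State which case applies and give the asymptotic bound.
Master Theorem template: H(n) = a·H(n/b) + f(n).
Here: a=1, b=3, f(n)=4
Compute log_b(a) = log_3(1) = 0.
f(n) = 4 = Θ(1). Case 2: H(n) = Θ(log n).

Case 2: H(n) = Θ(log n)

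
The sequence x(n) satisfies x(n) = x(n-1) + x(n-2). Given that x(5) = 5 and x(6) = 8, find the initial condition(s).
Work backwards using x(k) = x(k+2) - x(k+1):
x(4) = x(6) - x(5) = 8 - 5 = 3
x(3) = x(5) - x(4) = 5 - 3 = 2
x(2) = x(4) - x(3) = 3 - 2 = 1
x(1) = x(3) - x(2) = 2 - 1 = 1
x(0) = x(2) - x(1) = 1 - 1 = 0

x(0) = 0, x(1) = 1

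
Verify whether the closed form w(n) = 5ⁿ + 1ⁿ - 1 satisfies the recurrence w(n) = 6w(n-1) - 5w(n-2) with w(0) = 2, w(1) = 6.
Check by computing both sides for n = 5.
From the recurrence with w(0) = 2, w(1) = 6:
  w(0) = 2, w(1) = 6, w(2) = 26, w(3) = 126, w(4) = 626, w(5) = 3126
  so the recurrence gives w(5) = 3126.
From the proposed closed form w(n) = 5ⁿ + 1ⁿ - 1:
  w(5) = 3125.
The recurrence gives 3126 but the closed form gives 3125, so the closed form does not satisfy the recurrence.

No, the closed form is incorrect.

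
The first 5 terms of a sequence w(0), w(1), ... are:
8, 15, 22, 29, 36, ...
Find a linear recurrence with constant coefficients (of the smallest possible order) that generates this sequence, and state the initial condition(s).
Look for the lowest-order linear relation among consecutive terms.
Observation: consecutive differences are constant (= 7).
Check at n=2: 1·15 + 7 = 22. ✓

w(n) = w(n-1) + 7, w(0) = 8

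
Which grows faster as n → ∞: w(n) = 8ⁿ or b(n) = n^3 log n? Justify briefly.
Comparing growth rates:
Growth-rate hierarchy: log n ≺ any polynomial ≺ any exponential cⁿ (c>1) ≺ n! ≺ nⁿ.
exponential base 8 dominates polynomial degree 3 (with log factor) asymptotically.

w(n) grows faster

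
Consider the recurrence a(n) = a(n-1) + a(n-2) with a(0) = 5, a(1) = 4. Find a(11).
Computing the sequence terms:
5, 4, 9, 13, 22, 35, 57, 92, 149, 241, 390, 631

631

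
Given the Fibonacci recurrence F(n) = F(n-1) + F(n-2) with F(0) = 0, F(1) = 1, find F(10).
Computing the sequence terms:
0, 1, 1, 2, 3, 5, 8, 13, 21, 34, 55

55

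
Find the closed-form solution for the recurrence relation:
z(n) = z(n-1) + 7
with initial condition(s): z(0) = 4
Recurrence: z(n) = z(n-1) + 7, initial: z(0) = 4.
Each step adds 7, so z(n) = z(0) + 7n = 7n + 4.

z(n) = 7n + 4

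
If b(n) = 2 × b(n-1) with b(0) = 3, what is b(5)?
Computing step by step:
b(0) = 3
b(1) = 2 × 3 = 6
b(2) = 2 × 6 = 12
b(3) = 2 × 12 = 24
b(4) = 2 × 24 = 48
b(5) = 2 × 48 = 96

96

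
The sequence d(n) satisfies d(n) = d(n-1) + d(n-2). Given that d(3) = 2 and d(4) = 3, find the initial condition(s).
Work backwards using d(k) = d(k+2) - d(k+1):
d(2) = d(4) - d(3) = 3 - 2 = 1
d(1) = d(3) - d(2) = 2 - 1 = 1
d(0) = d(2) - d(1) = 1 - 1 = 0

d(0) = 0, d(1) = 1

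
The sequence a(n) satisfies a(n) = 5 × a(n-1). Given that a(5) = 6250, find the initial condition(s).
In general a(n) = 5ⁿ · a(0). At n = 5: a(0) = a(5) / 5^5 = 6250 / 3125 = 2.

a(0) = 2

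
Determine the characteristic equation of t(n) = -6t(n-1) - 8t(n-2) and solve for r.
Substitute t(n) = rⁿ and divide through by rⁿ⁻²: r² + 6r + 8 = 0
Factor: (r + 2)(r + 4) = 0, so r = -2, -4.
General solution: t(n) = A·(-2)ⁿ + B·(-4)ⁿ

Characteristic: r² + 6r + 8 = 0, Roots: r = -2, -4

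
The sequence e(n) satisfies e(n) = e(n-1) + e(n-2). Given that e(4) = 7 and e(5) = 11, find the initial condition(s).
Work backwards using e(k) = e(k+2) - e(k+1):
e(3) = e(5) - e(4) = 11 - 7 = 4
e(2) = e(4) - e(3) = 7 - 4 = 3
e(1) = e(3) - e(2) = 4 - 3 = 1
e(0) = e(2) - e(1) = 3 - 1 = 2

e(0) = 2, e(1) = 1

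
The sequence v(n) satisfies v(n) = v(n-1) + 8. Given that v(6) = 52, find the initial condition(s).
v(6) = v(0) + 6·8, so v(0) = 52 - 48 = 4.

v(0) = 4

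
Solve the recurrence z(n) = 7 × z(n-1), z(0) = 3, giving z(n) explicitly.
Recurrence: z(n) = 7 × z(n-1), initial: z(0) = 3.
Each term is 7 times the previous, so this is geometric with ratio 7. After n steps: z(n) = z(0)·7ⁿ = 3·7ⁿ.

z(n) = 3·7ⁿ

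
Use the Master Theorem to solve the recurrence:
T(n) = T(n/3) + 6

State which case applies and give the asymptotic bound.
Master Theorem template: T(n) = a·T(n/b) + f(n).
Here: a=1, b=3, f(n)=6
Compute log_b(a) = log_3(1) = 0.
f(n) = 6 = Θ(1). Case 2: T(n) = Θ(log n).

Case 2: T(n) = Θ(log n)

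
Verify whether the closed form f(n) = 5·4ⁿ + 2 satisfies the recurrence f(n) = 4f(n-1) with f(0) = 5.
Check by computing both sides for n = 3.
From the recurrence with f(0) = 5:
  f(0) = 5, f(1) = 20, f(2) = 80, f(3) = 320
  so the recurrence gives f(3) = 320.
From the proposed closed form f(n) = 5·4ⁿ + 2:
  f(3) = 322.
The recurrence gives 320 but the closed form gives 322, so the closed form does not satisfy the recurrence.

No, the closed form is incorrect.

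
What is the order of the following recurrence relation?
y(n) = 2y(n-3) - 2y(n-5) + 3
The order is the largest lag k for which y(n-k) appears. Here the deepest term is y(n-5) (the 3 term is non-homogeneous and does not affect the order), so the order is 5.

Order 5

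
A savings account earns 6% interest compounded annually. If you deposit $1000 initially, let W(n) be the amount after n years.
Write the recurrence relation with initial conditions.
Each year the balance grows by 6%, i.e. is multiplied by 1 + 6/100 = 1.06, so W(n) = 1.06 × W(n-1). The initial deposit gives W(0) = 1000.
Unrolling gives the closed form W(n) = 1000 × (1.06)ⁿ.

W(n) = 1.06 × W(n-1), W(0) = 1000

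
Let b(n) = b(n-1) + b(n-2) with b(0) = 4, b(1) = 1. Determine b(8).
Computing the sequence terms:
4, 1, 5, 6, 11, 17, 28, 45, 73

73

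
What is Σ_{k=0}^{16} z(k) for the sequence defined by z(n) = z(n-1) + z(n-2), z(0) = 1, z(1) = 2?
Computing the sequence terms: 1, 2, 3, 5, 8, 13, 21, 34, 55, 89, 144, 233, 377, 610, 987, 1597, 2584
Adding these values together:

6763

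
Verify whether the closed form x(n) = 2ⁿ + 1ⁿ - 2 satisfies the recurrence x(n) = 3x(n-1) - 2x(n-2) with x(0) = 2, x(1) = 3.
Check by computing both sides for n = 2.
From the recurrence with x(0) = 2, x(1) = 3:
  x(0) = 2, x(1) = 3, x(2) = 5
  so the recurrence gives x(2) = 5.
From the proposed closed form x(n) = 2ⁿ + 1ⁿ - 2:
  x(2) = 3.
The recurrence gives 5 but the closed form gives 3, so the closed form does not satisfy the recurrence.

No, the closed form is incorrect.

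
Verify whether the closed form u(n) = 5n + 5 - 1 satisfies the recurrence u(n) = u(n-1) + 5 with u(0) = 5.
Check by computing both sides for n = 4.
From the recurrence with u(0) = 5:
  u(0) = 5, u(1) = 10, u(2) = 15, u(3) = 20, u(4) = 25
  so the recurrence gives u(4) = 25.
From the proposed closed form u(n) = 5n + 5 - 1:
  u(4) = 24.
The recurrence gives 25 but the closed form gives 24, so the closed form does not satisfy the recurrence.

No, the closed form is incorrect.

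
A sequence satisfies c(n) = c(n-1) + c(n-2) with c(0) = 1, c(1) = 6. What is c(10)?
Computing the sequence terms:
1, 6, 7, 13, 20, 33, 53, 86, 139, 225, 364

364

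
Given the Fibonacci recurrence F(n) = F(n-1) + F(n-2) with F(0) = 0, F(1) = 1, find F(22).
Computing the sequence terms:
0, 1, 1, 2, 3, 5, 8, 13, 21, 34, 55, 89, 144, 233, 377, 610, 987, 1597, 2584, 4181, 6765, 10946, 17711

17711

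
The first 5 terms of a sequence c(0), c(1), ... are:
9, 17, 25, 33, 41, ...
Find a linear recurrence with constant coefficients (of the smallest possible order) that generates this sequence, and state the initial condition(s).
Look for the lowest-order linear relation among consecutive terms.
Observation: consecutive differences are constant (= 8).
Check at n=2: 1·17 + 8 = 25. ✓

c(n) = c(n-1) + 8, c(0) = 9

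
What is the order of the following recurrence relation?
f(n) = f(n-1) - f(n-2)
The order is the largest lag k for which f(n-k) appears. Here the deepest term is f(n-2), so the order is 2.

Order 2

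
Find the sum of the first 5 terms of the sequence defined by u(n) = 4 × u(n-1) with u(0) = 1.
Computing the sequence terms: 1, 4, 16, 64, 256
Adding these values together:

341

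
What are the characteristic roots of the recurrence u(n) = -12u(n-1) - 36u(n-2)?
Substitute u(n) = rⁿ and divide through by rⁿ⁻²: r² + 12r + 36 = 0
Factor: (r + 6)² = 0, so r = -6 (double root).
General solution: u(n) = (A + Bn)·(-6)ⁿ

Characteristic: r² + 12r + 36 = 0, Roots: r = -6 (double root)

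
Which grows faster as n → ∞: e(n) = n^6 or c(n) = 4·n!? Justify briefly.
Comparing growth rates:
Growth-rate hierarchy: log n ≺ any polynomial ≺ any exponential cⁿ (c>1) ≺ n! ≺ nⁿ.
factorial dominates polynomial degree 6 asymptotically.

c(n) grows faster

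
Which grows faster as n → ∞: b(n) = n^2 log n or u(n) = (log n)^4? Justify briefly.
Comparing growth rates:
Growth-rate hierarchy: log n ≺ any polynomial ≺ any exponential cⁿ (c>1) ≺ n! ≺ nⁿ.
polynomial degree 2 (with log factor) dominates polylogarithmic (log n)^4 asymptotically.

b(n) grows faster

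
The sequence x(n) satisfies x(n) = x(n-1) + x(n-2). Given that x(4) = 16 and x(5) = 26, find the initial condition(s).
Work backwards using x(k) = x(k+2) - x(k+1):
x(3) = x(5) - x(4) = 26 - 16 = 10
x(2) = x(4) - x(3) = 16 - 10 = 6
x(1) = x(3) - x(2) = 10 - 6 = 4
x(0) = x(2) - x(1) = 6 - 4 = 2

x(0) = 2, x(1) = 4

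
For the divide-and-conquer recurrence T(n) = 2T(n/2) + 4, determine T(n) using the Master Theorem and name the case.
Master Theorem template: T(n) = a·T(n/b) + f(n).
Here: a=2, b=2, f(n)=4
Compute log_b(a) = log_2(2) = 1.
f(n) = 4 = O(n^(1-ε)) with ε = 1. Case 1: T(n) = Θ(n^log_b(a)) = Θ(n).

Case 1: T(n) = Θ(n)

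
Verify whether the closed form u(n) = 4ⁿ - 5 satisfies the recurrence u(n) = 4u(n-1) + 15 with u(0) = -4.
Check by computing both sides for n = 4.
From the recurrence with u(0) = -4:
  u(0) = -4, u(1) = -1, u(2) = 11, u(3) = 59, u(4) = 251
  so the recurrence gives u(4) = 251.
From the proposed closed form u(n) = 4ⁿ - 5:
  u(4) = 251.
Both sides give 251 at n = 4, and the initial condition(s) match, so the closed form is consistent.

Yes, the closed form is correct.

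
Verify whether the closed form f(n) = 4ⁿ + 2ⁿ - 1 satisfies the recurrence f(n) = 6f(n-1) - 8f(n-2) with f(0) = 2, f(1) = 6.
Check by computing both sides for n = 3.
From the recurrence with f(0) = 2, f(1) = 6:
  f(0) = 2, f(1) = 6, f(2) = 20, f(3) = 72
  so the recurrence gives f(3) = 72.
From the proposed closed form f(n) = 4ⁿ + 2ⁿ - 1:
  f(3) = 71.
The recurrence gives 72 but the closed form gives 71, so the closed form does not satisfy the recurrence.

No, the closed form is incorrect.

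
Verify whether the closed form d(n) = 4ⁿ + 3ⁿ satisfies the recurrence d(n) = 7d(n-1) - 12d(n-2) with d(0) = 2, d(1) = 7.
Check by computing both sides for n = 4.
From the recurrence with d(0) = 2, d(1) = 7:
  d(0) = 2, d(1) = 7, d(2) = 25, d(3) = 91, d(4) = 337
  so the recurrence gives d(4) = 337.
From the proposed closed form d(n) = 4ⁿ + 3ⁿ:
  d(4) = 337.
Both sides give 337 at n = 4, and the initial condition(s) match, so the closed form is consistent.

Yes, the closed form is correct.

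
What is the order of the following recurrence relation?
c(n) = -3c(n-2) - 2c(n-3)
The order is the largest lag k for which c(n-k) appears. Here the deepest term is c(n-3), so the order is 3.

Order 3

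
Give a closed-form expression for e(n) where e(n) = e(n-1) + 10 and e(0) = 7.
Recurrence: e(n) = e(n-1) + 10, initial: e(0) = 7.
Each step adds 10, so e(n) = e(0) + 10n = 10n + 7.

e(n) = 10n + 7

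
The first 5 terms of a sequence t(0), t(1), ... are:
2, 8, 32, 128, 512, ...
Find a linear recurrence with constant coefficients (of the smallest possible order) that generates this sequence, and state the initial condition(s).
Look for the lowest-order linear relation among consecutive terms.
Observation: each term is 4× the previous.
Check at n=2: 4·8 = 32. ✓

t(n) = 4 × t(n-1), t(0) = 2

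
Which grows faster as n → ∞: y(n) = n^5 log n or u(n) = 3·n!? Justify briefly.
Comparing growth rates:
Growth-rate hierarchy: log n ≺ any polynomial ≺ any exponential cⁿ (c>1) ≺ n! ≺ nⁿ.
factorial dominates polynomial degree 5 (with log factor) asymptotically.

u(n) grows faster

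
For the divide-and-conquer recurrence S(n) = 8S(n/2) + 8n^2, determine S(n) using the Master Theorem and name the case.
Master Theorem template: S(n) = a·S(n/b) + f(n).
Here: a=8, b=2, f(n)=8n^2
Compute log_b(a) = log_2(8) = 3.
f(n) = 8n^2 = O(n^(3-ε)) with ε = 1. Case 1: S(n) = Θ(n^log_b(a)) = Θ(n^3).

Case 1: S(n) = Θ(n^3)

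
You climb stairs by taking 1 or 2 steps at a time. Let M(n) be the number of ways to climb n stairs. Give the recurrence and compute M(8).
Condition on the size of the last step (1 to 2): before it there were n-1, …, n-2 stairs climbed, and these cases are disjoint, so M(n) = M(n-1) + M(n-2) (Fibonacci-type sequence).
Initial conditions by direct count (compositions of i into parts ≤ 2): M(1) = 1; M(2) = 2.
Iterating the recurrence: M(3) = 3, M(4) = 5, M(5) = 8, M(6) = 13, M(7) = 21, M(8) = 34.

M(n) = M(n-1) + M(n-2), M(1) = 1, M(2) = 2; M(8) = 34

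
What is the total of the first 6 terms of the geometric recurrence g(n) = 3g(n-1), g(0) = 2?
Computing the sequence terms: 2, 6, 18, 54, 162, 486
Adding these values together:

728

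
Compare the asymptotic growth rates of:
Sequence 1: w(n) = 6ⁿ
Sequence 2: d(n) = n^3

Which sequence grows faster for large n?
Comparing growth rates:
Growth-rate hierarchy: log n ≺ any polynomial ≺ any exponential cⁿ (c>1) ≺ n! ≺ nⁿ.
exponential base 6 dominates polynomial degree 3 asymptotically.

w(n) grows faster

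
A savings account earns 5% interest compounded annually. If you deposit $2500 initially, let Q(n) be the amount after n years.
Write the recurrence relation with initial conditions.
Each year the balance grows by 5%, i.e. is multiplied by 1 + 5/100 = 1.05, so Q(n) = 1.05 × Q(n-1). The initial deposit gives Q(0) = 2500.
Unrolling gives the closed form Q(n) = 2500 × (1.05)ⁿ.

Q(n) = 1.05 × Q(n-1), Q(0) = 2500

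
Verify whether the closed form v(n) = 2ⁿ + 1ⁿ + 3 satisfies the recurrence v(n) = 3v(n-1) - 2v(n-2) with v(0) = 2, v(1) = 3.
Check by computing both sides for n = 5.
From the recurrence with v(0) = 2, v(1) = 3:
  v(0) = 2, v(1) = 3, v(2) = 5, v(3) = 9, v(4) = 17, v(5) = 33
  so the recurrence gives v(5) = 33.
From the proposed closed form v(n) = 2ⁿ + 1ⁿ + 3:
  v(5) = 36.
The recurrence gives 33 but the closed form gives 36, so the closed form does not satisfy the recurrence.

No, the closed form is incorrect.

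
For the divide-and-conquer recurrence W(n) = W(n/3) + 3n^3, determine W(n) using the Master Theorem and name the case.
Master Theorem template: W(n) = a·W(n/b) + f(n).
Here: a=1, b=3, f(n)=3n^3
Compute log_b(a) = log_3(1) = 0.
f(n) = 3n^3 = Ω(n^(0+ε)) with ε = 3, and the regularity condition holds (a·f(n/b) = (a/b^3)·f(n) with a/b^3 = 3^-3 < 1). Case 3: W(n) = Θ(f(n)) = Θ(n^3).

Case 3: W(n) = Θ(n^3)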